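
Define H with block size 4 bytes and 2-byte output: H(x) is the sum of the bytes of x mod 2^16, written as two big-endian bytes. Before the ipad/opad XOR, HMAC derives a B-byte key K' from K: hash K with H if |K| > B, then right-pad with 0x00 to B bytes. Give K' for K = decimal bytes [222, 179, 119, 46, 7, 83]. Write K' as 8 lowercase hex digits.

02900000

|K| = 6 > B = 4, so first hash the key.
H(K): sum = 222+179+119+46+7+83 = 656 → 02 90.
Zero-pad H(K) = 02 90 to 4 bytes: K' = 02 90 00 00.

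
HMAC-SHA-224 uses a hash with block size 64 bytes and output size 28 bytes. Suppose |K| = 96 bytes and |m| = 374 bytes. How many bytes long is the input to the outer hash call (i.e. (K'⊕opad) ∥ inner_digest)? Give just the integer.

Key is 96 > 64 bytes, so it is hashed to 28 bytes then zero-padded to 64: |K'| = 64.
Outer input = (K'⊕opad) ∥ H(inner) → 64 + 28 = 92 bytes.

92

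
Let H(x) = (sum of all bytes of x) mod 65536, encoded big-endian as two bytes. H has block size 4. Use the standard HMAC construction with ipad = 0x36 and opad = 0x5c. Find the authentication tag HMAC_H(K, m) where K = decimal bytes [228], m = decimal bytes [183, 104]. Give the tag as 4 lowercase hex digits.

0261

Key decimal bytes [228] = e4 is 1 byte ≤ B = 4; zero-pad to 4 bytes: K' = e4 00 00 00.
K' ⊕ ipad = d2 36 36 36.  K' ⊕ opad = b8 5c 5c 5c.
Inner input = (K'⊕ipad) ∥ m = d2 36 36 36 ∥ b7 68.
Inner hash: sum = 210+54+54+54+183+104 = 659 → 02 93.
Outer input = (K'⊕opad) ∥ inner = b8 5c 5c 5c ∥ 02 93.
Outer hash (tag): sum = 184+92+92+92+2+147 = 609 → 02 61.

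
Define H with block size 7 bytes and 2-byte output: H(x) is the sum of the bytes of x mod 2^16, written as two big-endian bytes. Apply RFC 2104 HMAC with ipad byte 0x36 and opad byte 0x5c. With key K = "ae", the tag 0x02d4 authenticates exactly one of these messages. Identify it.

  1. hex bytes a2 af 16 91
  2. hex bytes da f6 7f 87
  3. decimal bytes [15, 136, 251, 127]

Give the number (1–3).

2

Key "ae" = 61 65 is 2 bytes ≤ B = 7; zero-pad to 7 bytes: K' = 61 65 00 00 00 00 00.
K' ⊕ ipad = 57 53 36 36 36 36 36; K' ⊕ opad = 3d 39 5c 5c 5c 5c 5c.
m1: inner = H(57 53 36 36 36 36 36 a2 af 16 91) = 03 b0; tag = H(3d 39 5c 5c 5c 5c 5c 03 b0) = 02f5
m2: inner = H(57 53 36 36 36 36 36 da f6 7f 87) = 04 8e; tag = H(3d 39 5c 5c 5c 5c 5c 04 8e) = 02d4 ← matches
m3: inner = H(57 53 36 36 36 36 36 0f 88 fb 7f) = 03 c9; tag = H(3d 39 5c 5c 5c 5c 5c 03 c9) = 030e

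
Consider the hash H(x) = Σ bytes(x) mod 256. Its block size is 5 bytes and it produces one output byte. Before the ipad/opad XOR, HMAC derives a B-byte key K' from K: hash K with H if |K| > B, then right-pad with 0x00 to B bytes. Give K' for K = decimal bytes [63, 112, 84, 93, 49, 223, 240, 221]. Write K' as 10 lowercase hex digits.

3d00000000

|K| = 8 > B = 5, so first hash the key.
H(K): sum = 63+112+84+93+49+223+240+221 = 1085; mod 256 = 61 → 3d.
Zero-pad H(K) = 3d to 5 bytes: K' = 3d 00 00 00 00.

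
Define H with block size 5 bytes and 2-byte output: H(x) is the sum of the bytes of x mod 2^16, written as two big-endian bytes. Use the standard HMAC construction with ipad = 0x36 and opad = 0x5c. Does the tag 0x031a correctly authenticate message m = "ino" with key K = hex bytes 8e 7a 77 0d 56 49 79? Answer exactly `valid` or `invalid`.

valid

Key hex bytes 8e 7a 77 0d 56 49 79 is 7 bytes > B = 5, so hash it first: H(key) = 02 a4, then zero-pad to 5 bytes: K' = 02 a4 00 00 00.
K' ⊕ ipad = 34 92 36 36 36; K' ⊕ opad = 5e f8 5c 5c 5c.
Inner hash: sum = 52+146+54+54+54+105+110+111 = 686 → 02 ae.
Outer hash (recomputed tag): sum = 94+248+92+92+92+2+174 = 794 → 03 1a.
Recomputed tag = 031a; claimed = 031a → match.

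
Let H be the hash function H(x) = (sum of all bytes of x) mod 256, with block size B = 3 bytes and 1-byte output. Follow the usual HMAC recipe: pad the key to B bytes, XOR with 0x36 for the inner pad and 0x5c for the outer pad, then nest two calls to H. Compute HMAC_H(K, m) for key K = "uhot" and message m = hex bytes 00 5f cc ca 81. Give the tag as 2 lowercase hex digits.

2c

Key "uhot" = 75 68 6f 74 is 4 bytes > B = 3, so hash it first: H(key) = c0, then zero-pad to 3 bytes: K' = c0 00 00.
K' ⊕ ipad = f6 36 36.  K' ⊕ opad = 9c 5c 5c.
Inner input = (K'⊕ipad) ∥ m = f6 36 36 ∥ 00 5f cc ca 81.
Inner hash: sum = 246+54+54+0+95+204+202+129 = 984; mod 256 = 216 → d8.
Outer input = (K'⊕opad) ∥ inner = 9c 5c 5c ∥ d8.
Outer hash (tag): sum = 156+92+92+216 = 556; mod 256 = 44 → 2c.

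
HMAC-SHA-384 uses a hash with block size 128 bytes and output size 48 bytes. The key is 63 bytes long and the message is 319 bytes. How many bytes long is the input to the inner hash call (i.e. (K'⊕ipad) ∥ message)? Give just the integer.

447

Key is 63 ≤ 128 bytes, zero-padded: |K'| = 128.
Inner input = (K'⊕ipad) ∥ m → 128 + 319 = 447 bytes.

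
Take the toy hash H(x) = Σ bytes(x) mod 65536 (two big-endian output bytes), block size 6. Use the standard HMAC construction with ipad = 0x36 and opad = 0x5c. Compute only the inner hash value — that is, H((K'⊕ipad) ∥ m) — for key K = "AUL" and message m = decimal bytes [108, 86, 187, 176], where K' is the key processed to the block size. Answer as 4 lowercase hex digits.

0423

Key "AUL" = 41 55 4c is 3 bytes ≤ B = 6; zero-pad to 6 bytes: K' = 41 55 4c 00 00 00.
K' ⊕ ipad = 77 63 7a 36 36 36.
Inner input = 77 63 7a 36 36 36 ∥ 6c 56 bb b0.
Inner hash: sum = 119+99+122+54+54+54+108+86+187+176 = 1059 → 04 23.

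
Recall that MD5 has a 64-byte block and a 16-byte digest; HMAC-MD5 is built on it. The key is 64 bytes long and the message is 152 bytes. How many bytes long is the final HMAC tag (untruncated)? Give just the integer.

The tag is one MD5 digest: 16 bytes.

16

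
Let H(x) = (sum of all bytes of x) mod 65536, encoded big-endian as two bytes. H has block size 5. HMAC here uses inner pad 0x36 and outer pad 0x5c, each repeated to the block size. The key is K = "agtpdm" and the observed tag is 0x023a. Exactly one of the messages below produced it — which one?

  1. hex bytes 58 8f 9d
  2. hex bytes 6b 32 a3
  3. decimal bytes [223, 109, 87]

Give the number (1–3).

Key "agtpdm" = 61 67 74 70 64 6d is 6 bytes > B = 5, so hash it first: H(key) = 02 7d, then zero-pad to 5 bytes: K' = 02 7d 00 00 00.
K' ⊕ ipad = 34 4b 36 36 36; K' ⊕ opad = 5e 21 5c 5c 5c.
m1: inner = H(34 4b 36 36 36 58 8f 9d) = 02 a5; tag = H(5e 21 5c 5c 5c 02 a5) = 023a ← matches
m2: inner = H(34 4b 36 36 36 6b 32 a3) = 02 61; tag = H(5e 21 5c 5c 5c 02 61) = 01f6
m3: inner = H(34 4b 36 36 36 df 6d 57) = 02 c4; tag = H(5e 21 5c 5c 5c 02 c4) = 0259

1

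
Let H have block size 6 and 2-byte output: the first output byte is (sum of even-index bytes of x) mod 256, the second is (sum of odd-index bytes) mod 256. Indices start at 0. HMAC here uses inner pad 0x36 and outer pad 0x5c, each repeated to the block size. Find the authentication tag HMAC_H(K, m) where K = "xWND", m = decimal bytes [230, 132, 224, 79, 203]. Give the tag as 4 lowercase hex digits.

Key "xWND" = 78 57 4e 44 is 4 bytes ≤ B = 6; zero-pad to 6 bytes: K' = 78 57 4e 44 00 00.
K' ⊕ ipad = 4e 61 78 72 36 36.  K' ⊕ opad = 24 0b 12 18 5c 5c.
Inner input = (K'⊕ipad) ∥ m = 4e 61 78 72 36 36 ∥ e6 84 e0 4f cb.
Inner hash: even-index sum = 909 mod 256 = 141; odd-index sum = 476 mod 256 = 220 → 8d dc.
Outer input = (K'⊕opad) ∥ inner = 24 0b 12 18 5c 5c ∥ 8d dc.
Outer hash (tag): even-index sum = 287 mod 256 = 31; odd-index sum = 347 mod 256 = 91 → 1f 5b.

1f5b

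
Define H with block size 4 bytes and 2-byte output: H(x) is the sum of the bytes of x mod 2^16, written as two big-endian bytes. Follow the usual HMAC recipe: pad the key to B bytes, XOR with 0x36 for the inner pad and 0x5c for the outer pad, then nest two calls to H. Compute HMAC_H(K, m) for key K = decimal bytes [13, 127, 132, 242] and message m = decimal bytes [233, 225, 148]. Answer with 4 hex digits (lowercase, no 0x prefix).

Key decimal bytes [13, 127, 132, 242] = 0d 7f 84 f2 is exactly B = 4 bytes: K' = 0d 7f 84 f2.
K' ⊕ ipad = 3b 49 b2 c4.  K' ⊕ opad = 51 23 d8 ae.
Inner input = (K'⊕ipad) ∥ m = 3b 49 b2 c4 ∥ e9 e1 94.
Inner hash: sum = 59+73+178+196+233+225+148 = 1112 → 04 58.
Outer input = (K'⊕opad) ∥ inner = 51 23 d8 ae ∥ 04 58.
Outer hash (tag): sum = 81+35+216+174+4+88 = 598 → 02 56.

0256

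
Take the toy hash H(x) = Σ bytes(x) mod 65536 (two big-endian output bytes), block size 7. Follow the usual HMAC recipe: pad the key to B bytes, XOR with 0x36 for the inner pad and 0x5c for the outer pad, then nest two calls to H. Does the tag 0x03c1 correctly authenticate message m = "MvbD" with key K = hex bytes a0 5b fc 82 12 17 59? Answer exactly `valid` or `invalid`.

valid

Key hex bytes a0 5b fc 82 12 17 59 is exactly B = 7 bytes: K' = a0 5b fc 82 12 17 59.
K' ⊕ ipad = 96 6d ca b4 24 21 6f; K' ⊕ opad = fc 07 a0 de 4e 4b 05.
Inner hash: sum = 150+109+202+180+36+33+111+77+118+98+68 = 1182 → 04 9e.
Outer hash (recomputed tag): sum = 252+7+160+222+78+75+5+4+158 = 961 → 03 c1.
Recomputed tag = 03c1; claimed = 03c1 → match.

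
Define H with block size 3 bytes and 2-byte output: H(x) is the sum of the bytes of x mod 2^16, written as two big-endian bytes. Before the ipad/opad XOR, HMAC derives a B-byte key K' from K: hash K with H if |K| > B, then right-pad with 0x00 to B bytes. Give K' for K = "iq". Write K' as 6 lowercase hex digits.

697100

Key "iq" = 69 71 is 2 bytes ≤ B = 3; zero-pad to 3 bytes: K' = 69 71 00.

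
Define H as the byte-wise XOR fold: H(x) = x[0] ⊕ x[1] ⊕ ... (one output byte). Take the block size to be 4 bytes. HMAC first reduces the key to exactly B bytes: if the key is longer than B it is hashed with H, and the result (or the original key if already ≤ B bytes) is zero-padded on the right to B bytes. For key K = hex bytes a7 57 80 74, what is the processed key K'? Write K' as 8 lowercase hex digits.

Key hex bytes a7 57 80 74 is exactly B = 4 bytes: K' = a7 57 80 74.

a7578074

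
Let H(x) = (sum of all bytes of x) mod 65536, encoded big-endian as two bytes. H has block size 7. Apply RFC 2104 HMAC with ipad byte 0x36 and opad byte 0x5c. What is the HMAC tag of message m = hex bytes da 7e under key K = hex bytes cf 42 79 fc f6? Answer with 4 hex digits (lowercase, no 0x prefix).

02e7

Key hex bytes cf 42 79 fc f6 is 5 bytes ≤ B = 7; zero-pad to 7 bytes: K' = cf 42 79 fc f6 00 00.
K' ⊕ ipad = f9 74 4f ca c0 36 36.  K' ⊕ opad = 93 1e 25 a0 aa 5c 5c.
Inner input = (K'⊕ipad) ∥ m = f9 74 4f ca c0 36 36 ∥ da 7e.
Inner hash: sum = 249+116+79+202+192+54+54+218+126 = 1290 → 05 0a.
Outer input = (K'⊕opad) ∥ inner = 93 1e 25 a0 aa 5c 5c ∥ 05 0a.
Outer hash (tag): sum = 147+30+37+160+170+92+92+5+10 = 743 → 02 e7.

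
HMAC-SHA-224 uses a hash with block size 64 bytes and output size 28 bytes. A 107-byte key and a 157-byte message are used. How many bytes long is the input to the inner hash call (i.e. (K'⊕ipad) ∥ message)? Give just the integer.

Key is 107 > 64 bytes, so it is hashed to 28 bytes then zero-padded to 64: |K'| = 64.
Inner input = (K'⊕ipad) ∥ m → 64 + 157 = 221 bytes.

221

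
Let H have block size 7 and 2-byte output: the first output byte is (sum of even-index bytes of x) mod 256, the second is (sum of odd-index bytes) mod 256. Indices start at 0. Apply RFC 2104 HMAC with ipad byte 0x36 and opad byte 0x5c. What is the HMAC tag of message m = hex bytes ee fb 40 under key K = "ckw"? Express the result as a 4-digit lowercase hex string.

Key "ckw" = 63 6b 77 is 3 bytes ≤ B = 7; zero-pad to 7 bytes: K' = 63 6b 77 00 00 00 00.
K' ⊕ ipad = 55 5d 41 36 36 36 36.  K' ⊕ opad = 3f 37 2b 5c 5c 5c 5c.
Inner input = (K'⊕ipad) ∥ m = 55 5d 41 36 36 36 36 ∥ ee fb 40.
Inner hash: even-index sum = 509 mod 256 = 253; odd-index sum = 503 mod 256 = 247 → fd f7.
Outer input = (K'⊕opad) ∥ inner = 3f 37 2b 5c 5c 5c 5c ∥ fd f7.
Outer hash (tag): even-index sum = 537 mod 256 = 25; odd-index sum = 492 mod 256 = 236 → 19 ec.

19ec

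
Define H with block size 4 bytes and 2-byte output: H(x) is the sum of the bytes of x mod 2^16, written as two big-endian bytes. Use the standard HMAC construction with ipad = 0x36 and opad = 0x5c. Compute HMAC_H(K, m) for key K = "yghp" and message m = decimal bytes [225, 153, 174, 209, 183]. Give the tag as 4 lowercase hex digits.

01b8

Key "yghp" = 79 67 68 70 is exactly B = 4 bytes: K' = 79 67 68 70.
K' ⊕ ipad = 4f 51 5e 46.  K' ⊕ opad = 25 3b 34 2c.
Inner input = (K'⊕ipad) ∥ m = 4f 51 5e 46 ∥ e1 99 ae d1 b7.
Inner hash: sum = 79+81+94+70+225+153+174+209+183 = 1268 → 04 f4.
Outer input = (K'⊕opad) ∥ inner = 25 3b 34 2c ∥ 04 f4.
Outer hash (tag): sum = 37+59+52+44+4+244 = 440 → 01 b8.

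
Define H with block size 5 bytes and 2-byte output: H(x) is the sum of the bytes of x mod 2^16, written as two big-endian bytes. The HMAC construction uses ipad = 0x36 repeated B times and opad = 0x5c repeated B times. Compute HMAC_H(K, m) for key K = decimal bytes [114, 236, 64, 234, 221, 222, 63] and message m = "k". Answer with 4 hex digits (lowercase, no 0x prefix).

Key decimal bytes [114, 236, 64, 234, 221, 222, 63] = 72 ec 40 ea dd de 3f is 7 bytes > B = 5, so hash it first: H(key) = 04 82, then zero-pad to 5 bytes: K' = 04 82 00 00 00.
K' ⊕ ipad = 32 b4 36 36 36.  K' ⊕ opad = 58 de 5c 5c 5c.
Inner input = (K'⊕ipad) ∥ m = 32 b4 36 36 36 ∥ 6b.
Inner hash: sum = 50+180+54+54+54+107 = 499 → 01 f3.
Outer input = (K'⊕opad) ∥ inner = 58 de 5c 5c 5c ∥ 01 f3.
Outer hash (tag): sum = 88+222+92+92+92+1+243 = 830 → 03 3e.

033e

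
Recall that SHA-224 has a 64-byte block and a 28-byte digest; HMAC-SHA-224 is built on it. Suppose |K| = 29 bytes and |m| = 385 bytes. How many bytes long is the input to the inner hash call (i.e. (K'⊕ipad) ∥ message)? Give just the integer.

Key is 29 ≤ 64 bytes, zero-padded: |K'| = 64.
Inner input = (K'⊕ipad) ∥ m → 64 + 385 = 449 bytes.

449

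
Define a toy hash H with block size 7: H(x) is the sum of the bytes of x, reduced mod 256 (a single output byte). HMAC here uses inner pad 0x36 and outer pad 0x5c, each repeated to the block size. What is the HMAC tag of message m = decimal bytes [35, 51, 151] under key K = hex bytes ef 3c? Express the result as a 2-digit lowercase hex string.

bd

Key hex bytes ef 3c is 2 bytes ≤ B = 7; zero-pad to 7 bytes: K' = ef 3c 00 00 00 00 00.
K' ⊕ ipad = d9 0a 36 36 36 36 36.  K' ⊕ opad = b3 60 5c 5c 5c 5c 5c.
Inner input = (K'⊕ipad) ∥ m = d9 0a 36 36 36 36 36 ∥ 23 33 97.
Inner hash: sum = 217+10+54+54+54+54+54+35+51+151 = 734; mod 256 = 222 → de.
Outer input = (K'⊕opad) ∥ inner = b3 60 5c 5c 5c 5c 5c ∥ de.
Outer hash (tag): sum = 179+96+92+92+92+92+92+222 = 957; mod 256 = 189 → bd.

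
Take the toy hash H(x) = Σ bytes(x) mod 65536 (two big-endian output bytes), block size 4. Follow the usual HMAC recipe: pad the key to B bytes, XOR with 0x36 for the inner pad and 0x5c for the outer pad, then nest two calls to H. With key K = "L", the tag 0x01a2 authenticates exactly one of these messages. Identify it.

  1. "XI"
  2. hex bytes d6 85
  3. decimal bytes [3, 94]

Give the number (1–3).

Key "L" = 4c is 1 byte ≤ B = 4; zero-pad to 4 bytes: K' = 4c 00 00 00.
K' ⊕ ipad = 7a 36 36 36; K' ⊕ opad = 10 5c 5c 5c.
m1: inner = H(7a 36 36 36 58 49) = 01 bd; tag = H(10 5c 5c 5c 01 bd) = 01e2
m2: inner = H(7a 36 36 36 d6 85) = 02 77; tag = H(10 5c 5c 5c 02 77) = 019d
m3: inner = H(7a 36 36 36 03 5e) = 01 7d; tag = H(10 5c 5c 5c 01 7d) = 01a2 ← matches

3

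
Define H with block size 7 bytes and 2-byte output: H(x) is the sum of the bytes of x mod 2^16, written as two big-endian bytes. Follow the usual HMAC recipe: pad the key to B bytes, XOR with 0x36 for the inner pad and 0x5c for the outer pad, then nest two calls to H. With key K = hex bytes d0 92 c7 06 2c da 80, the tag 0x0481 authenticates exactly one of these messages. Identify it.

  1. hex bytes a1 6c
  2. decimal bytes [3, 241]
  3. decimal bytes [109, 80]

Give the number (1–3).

Key hex bytes d0 92 c7 06 2c da 80 is exactly B = 7 bytes: K' = d0 92 c7 06 2c da 80.
K' ⊕ ipad = e6 a4 f1 30 1a ec b6; K' ⊕ opad = 8c ce 9b 5a 70 86 dc.
m1: inner = H(e6 a4 f1 30 1a ec b6 a1 6c) = 05 74; tag = H(8c ce 9b 5a 70 86 dc 05 74) = 049a
m2: inner = H(e6 a4 f1 30 1a ec b6 03 f1) = 05 5b; tag = H(8c ce 9b 5a 70 86 dc 05 5b) = 0481 ← matches
m3: inner = H(e6 a4 f1 30 1a ec b6 6d 50) = 05 24; tag = H(8c ce 9b 5a 70 86 dc 05 24) = 044a

2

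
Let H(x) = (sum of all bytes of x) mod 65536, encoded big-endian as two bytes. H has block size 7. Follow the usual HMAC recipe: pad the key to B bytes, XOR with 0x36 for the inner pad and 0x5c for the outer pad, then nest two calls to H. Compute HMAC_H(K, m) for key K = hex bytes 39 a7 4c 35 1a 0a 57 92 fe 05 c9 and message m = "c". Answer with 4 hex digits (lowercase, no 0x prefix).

033a

Key hex bytes 39 a7 4c 35 1a 0a 57 92 fe 05 c9 is 11 bytes > B = 7, so hash it first: H(key) = 04 3a, then zero-pad to 7 bytes: K' = 04 3a 00 00 00 00 00.
K' ⊕ ipad = 32 0c 36 36 36 36 36.  K' ⊕ opad = 58 66 5c 5c 5c 5c 5c.
Inner input = (K'⊕ipad) ∥ m = 32 0c 36 36 36 36 36 ∥ 63.
Inner hash: sum = 50+12+54+54+54+54+54+99 = 431 → 01 af.
Outer input = (K'⊕opad) ∥ inner = 58 66 5c 5c 5c 5c 5c ∥ 01 af.
Outer hash (tag): sum = 88+102+92+92+92+92+92+1+175 = 826 → 03 3a.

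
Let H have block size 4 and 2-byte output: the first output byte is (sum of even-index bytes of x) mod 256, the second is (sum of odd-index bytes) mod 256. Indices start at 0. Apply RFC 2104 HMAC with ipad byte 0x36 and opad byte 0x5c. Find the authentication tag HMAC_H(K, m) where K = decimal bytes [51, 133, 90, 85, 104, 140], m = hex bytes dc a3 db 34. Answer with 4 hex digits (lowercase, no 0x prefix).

b5f3

Key decimal bytes [51, 133, 90, 85, 104, 140] = 33 85 5a 55 68 8c is 6 bytes > B = 4, so hash it first: H(key) = f5 66, then zero-pad to 4 bytes: K' = f5 66 00 00.
K' ⊕ ipad = c3 50 36 36.  K' ⊕ opad = a9 3a 5c 5c.
Inner input = (K'⊕ipad) ∥ m = c3 50 36 36 ∥ dc a3 db 34.
Inner hash: even-index sum = 688 mod 256 = 176; odd-index sum = 349 mod 256 = 93 → b0 5d.
Outer input = (K'⊕opad) ∥ inner = a9 3a 5c 5c ∥ b0 5d.
Outer hash (tag): even-index sum = 437 mod 256 = 181; odd-index sum = 243 mod 256 = 243 → b5 f3.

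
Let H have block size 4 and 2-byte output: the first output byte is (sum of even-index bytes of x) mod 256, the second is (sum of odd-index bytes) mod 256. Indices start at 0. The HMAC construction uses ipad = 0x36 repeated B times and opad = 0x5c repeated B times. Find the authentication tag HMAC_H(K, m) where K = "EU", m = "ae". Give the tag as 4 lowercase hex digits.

Key "EU" = 45 55 is 2 bytes ≤ B = 4; zero-pad to 4 bytes: K' = 45 55 00 00.
K' ⊕ ipad = 73 63 36 36.  K' ⊕ opad = 19 09 5c 5c.
Inner input = (K'⊕ipad) ∥ m = 73 63 36 36 ∥ 61 65.
Inner hash: even-index sum = 266 mod 256 = 10; odd-index sum = 254 mod 256 = 254 → 0a fe.
Outer input = (K'⊕opad) ∥ inner = 19 09 5c 5c ∥ 0a fe.
Outer hash (tag): even-index sum = 127 mod 256 = 127; odd-index sum = 355 mod 256 = 99 → 7f 63.

7f63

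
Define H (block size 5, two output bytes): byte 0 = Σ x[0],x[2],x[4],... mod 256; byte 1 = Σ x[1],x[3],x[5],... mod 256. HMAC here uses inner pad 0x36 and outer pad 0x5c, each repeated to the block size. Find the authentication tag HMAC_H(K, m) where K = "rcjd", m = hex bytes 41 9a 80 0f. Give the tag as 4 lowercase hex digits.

Key "rcjd" = 72 63 6a 64 is 4 bytes ≤ B = 5; zero-pad to 5 bytes: K' = 72 63 6a 64 00.
K' ⊕ ipad = 44 55 5c 52 36.  K' ⊕ opad = 2e 3f 36 38 5c.
Inner input = (K'⊕ipad) ∥ m = 44 55 5c 52 36 ∥ 41 9a 80 0f.
Inner hash: even-index sum = 383 mod 256 = 127; odd-index sum = 360 mod 256 = 104 → 7f 68.
Outer input = (K'⊕opad) ∥ inner = 2e 3f 36 38 5c ∥ 7f 68.
Outer hash (tag): even-index sum = 296 mod 256 = 40; odd-index sum = 246 mod 256 = 246 → 28 f6.

28f6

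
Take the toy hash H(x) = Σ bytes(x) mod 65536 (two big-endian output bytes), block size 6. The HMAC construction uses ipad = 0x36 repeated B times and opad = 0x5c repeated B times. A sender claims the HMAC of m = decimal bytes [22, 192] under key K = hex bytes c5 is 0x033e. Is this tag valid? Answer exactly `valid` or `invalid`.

Key hex bytes c5 is 1 byte ≤ B = 6; zero-pad to 6 bytes: K' = c5 00 00 00 00 00.
K' ⊕ ipad = f3 36 36 36 36 36; K' ⊕ opad = 99 5c 5c 5c 5c 5c.
Inner hash: sum = 243+54+54+54+54+54+22+192 = 727 → 02 d7.
Outer hash (recomputed tag): sum = 153+92+92+92+92+92+2+215 = 830 → 03 3e.
Recomputed tag = 033e; claimed = 033e → match.

valid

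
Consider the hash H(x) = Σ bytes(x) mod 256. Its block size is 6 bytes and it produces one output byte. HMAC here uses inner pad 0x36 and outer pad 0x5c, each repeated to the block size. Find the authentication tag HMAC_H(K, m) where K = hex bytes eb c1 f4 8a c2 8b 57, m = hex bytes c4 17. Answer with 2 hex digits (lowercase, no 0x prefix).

Key hex bytes eb c1 f4 8a c2 8b 57 is 7 bytes > B = 6, so hash it first: H(key) = ce, then zero-pad to 6 bytes: K' = ce 00 00 00 00 00.
K' ⊕ ipad = f8 36 36 36 36 36.  K' ⊕ opad = 92 5c 5c 5c 5c 5c.
Inner input = (K'⊕ipad) ∥ m = f8 36 36 36 36 36 ∥ c4 17.
Inner hash: sum = 248+54+54+54+54+54+196+23 = 737; mod 256 = 225 → e1.
Outer input = (K'⊕opad) ∥ inner = 92 5c 5c 5c 5c 5c ∥ e1.
Outer hash (tag): sum = 146+92+92+92+92+92+225 = 831; mod 256 = 63 → 3f.

3f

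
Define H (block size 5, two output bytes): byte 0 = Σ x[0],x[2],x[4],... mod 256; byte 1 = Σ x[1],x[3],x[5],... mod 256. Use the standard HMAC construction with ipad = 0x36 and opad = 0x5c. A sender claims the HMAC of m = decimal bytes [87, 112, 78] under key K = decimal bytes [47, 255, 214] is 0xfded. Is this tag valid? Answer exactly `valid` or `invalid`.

invalid

Key decimal bytes [47, 255, 214] = 2f ff d6 is 3 bytes ≤ B = 5; zero-pad to 5 bytes: K' = 2f ff d6 00 00.
K' ⊕ ipad = 19 c9 e0 36 36; K' ⊕ opad = 73 a3 8a 5c 5c.
Inner hash: even-index sum = 415 mod 256 = 159; odd-index sum = 420 mod 256 = 164 → 9f a4.
Outer hash (recomputed tag): even-index sum = 509 mod 256 = 253; odd-index sum = 414 mod 256 = 158 → fd 9e.
Recomputed tag = fd9e; claimed = fded → mismatch.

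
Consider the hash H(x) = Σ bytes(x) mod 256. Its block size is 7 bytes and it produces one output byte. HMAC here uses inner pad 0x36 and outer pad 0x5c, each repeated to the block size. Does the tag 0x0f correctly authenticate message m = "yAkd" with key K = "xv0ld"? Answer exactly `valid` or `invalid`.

valid

Key "xv0ld" = 78 76 30 6c 64 is 5 bytes ≤ B = 7; zero-pad to 7 bytes: K' = 78 76 30 6c 64 00 00.
K' ⊕ ipad = 4e 40 06 5a 52 36 36; K' ⊕ opad = 24 2a 6c 30 38 5c 5c.
Inner hash: sum = 78+64+6+90+82+54+54+121+65+107+100 = 821; mod 256 = 53 → 35.
Outer hash (recomputed tag): sum = 36+42+108+48+56+92+92+53 = 527; mod 256 = 15 → 0f.
Recomputed tag = 0f; claimed = 0f → match.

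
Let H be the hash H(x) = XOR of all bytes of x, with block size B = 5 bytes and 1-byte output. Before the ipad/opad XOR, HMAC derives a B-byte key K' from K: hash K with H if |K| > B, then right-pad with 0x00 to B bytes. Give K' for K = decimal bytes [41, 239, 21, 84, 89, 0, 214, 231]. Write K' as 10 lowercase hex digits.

ef00000000

|K| = 8 > B = 5, so first hash the key.
H(K): XOR 29⊕ef⊕15⊕54⊕59⊕00⊕d6⊕e7 = ef.
Zero-pad H(K) = ef to 5 bytes: K' = ef 00 00 00 00.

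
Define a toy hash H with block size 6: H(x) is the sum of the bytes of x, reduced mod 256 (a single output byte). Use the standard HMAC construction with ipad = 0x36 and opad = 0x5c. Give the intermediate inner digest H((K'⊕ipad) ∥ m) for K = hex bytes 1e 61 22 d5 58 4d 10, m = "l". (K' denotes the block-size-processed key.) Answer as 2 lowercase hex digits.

Key hex bytes 1e 61 22 d5 58 4d 10 is 7 bytes > B = 6, so hash it first: H(key) = 2b, then zero-pad to 6 bytes: K' = 2b 00 00 00 00 00.
K' ⊕ ipad = 1d 36 36 36 36 36.
Inner input = 1d 36 36 36 36 36 ∥ 6c.
Inner hash: sum = 29+54+54+54+54+54+108 = 407; mod 256 = 151 → 97.

97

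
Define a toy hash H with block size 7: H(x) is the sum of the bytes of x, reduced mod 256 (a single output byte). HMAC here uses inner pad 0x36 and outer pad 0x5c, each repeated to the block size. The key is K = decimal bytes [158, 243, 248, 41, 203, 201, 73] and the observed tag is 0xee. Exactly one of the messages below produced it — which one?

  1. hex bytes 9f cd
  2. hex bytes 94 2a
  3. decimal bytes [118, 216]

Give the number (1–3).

Key decimal bytes [158, 243, 248, 41, 203, 201, 73] = 9e f3 f8 29 cb c9 49 is exactly B = 7 bytes: K' = 9e f3 f8 29 cb c9 49.
K' ⊕ ipad = a8 c5 ce 1f fd ff 7f; K' ⊕ opad = c2 af a4 75 97 95 15.
m1: inner = H(a8 c5 ce 1f fd ff 7f 9f cd) = 41; tag = H(c2 af a4 75 97 95 15 41) = 0c
m2: inner = H(a8 c5 ce 1f fd ff 7f 94 2a) = 93; tag = H(c2 af a4 75 97 95 15 93) = 5e
m3: inner = H(a8 c5 ce 1f fd ff 7f 76 d8) = 23; tag = H(c2 af a4 75 97 95 15 23) = ee ← matches

3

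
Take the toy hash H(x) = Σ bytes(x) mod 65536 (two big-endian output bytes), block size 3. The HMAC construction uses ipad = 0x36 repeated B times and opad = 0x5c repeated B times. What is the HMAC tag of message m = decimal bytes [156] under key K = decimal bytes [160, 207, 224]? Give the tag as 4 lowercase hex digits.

Key decimal bytes [160, 207, 224] = a0 cf e0 is exactly B = 3 bytes: K' = a0 cf e0.
K' ⊕ ipad = 96 f9 d6.  K' ⊕ opad = fc 93 bc.
Inner input = (K'⊕ipad) ∥ m = 96 f9 d6 ∥ 9c.
Inner hash: sum = 150+249+214+156 = 769 → 03 01.
Outer input = (K'⊕opad) ∥ inner = fc 93 bc ∥ 03 01.
Outer hash (tag): sum = 252+147+188+3+1 = 591 → 02 4f.

024f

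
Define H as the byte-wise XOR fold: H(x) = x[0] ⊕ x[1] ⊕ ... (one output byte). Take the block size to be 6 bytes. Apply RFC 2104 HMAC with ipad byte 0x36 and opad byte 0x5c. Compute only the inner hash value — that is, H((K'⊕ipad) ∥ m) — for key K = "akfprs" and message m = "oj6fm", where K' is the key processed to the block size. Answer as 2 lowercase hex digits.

Key "akfprs" = 61 6b 66 70 72 73 is exactly B = 6 bytes: K' = 61 6b 66 70 72 73.
K' ⊕ ipad = 57 5d 50 46 44 45.
Inner input = 57 5d 50 46 44 45 ∥ 6f 6a 36 66 6d.
Inner hash: XOR 57⊕5d⊕50⊕46⊕44⊕45⊕6f⊕6a⊕36⊕66⊕6d = 25.

25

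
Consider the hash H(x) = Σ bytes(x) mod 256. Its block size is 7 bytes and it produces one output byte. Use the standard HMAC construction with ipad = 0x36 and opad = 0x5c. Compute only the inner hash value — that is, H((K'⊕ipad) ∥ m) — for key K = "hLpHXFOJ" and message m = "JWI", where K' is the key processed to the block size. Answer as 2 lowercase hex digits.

Key "hLpHXFOJ" = 68 4c 70 48 58 46 4f 4a is 8 bytes > B = 7, so hash it first: H(key) = a3, then zero-pad to 7 bytes: K' = a3 00 00 00 00 00 00.
K' ⊕ ipad = 95 36 36 36 36 36 36.
Inner input = 95 36 36 36 36 36 36 ∥ 4a 57 49.
Inner hash: sum = 149+54+54+54+54+54+54+74+87+73 = 707; mod 256 = 195 → c3.

c3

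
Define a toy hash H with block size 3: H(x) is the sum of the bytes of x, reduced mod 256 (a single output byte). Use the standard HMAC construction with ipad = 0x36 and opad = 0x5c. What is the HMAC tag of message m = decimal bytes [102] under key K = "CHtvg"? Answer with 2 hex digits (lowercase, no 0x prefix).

f4

Key "CHtvg" = 43 48 74 76 67 is 5 bytes > B = 3, so hash it first: H(key) = dc, then zero-pad to 3 bytes: K' = dc 00 00.
K' ⊕ ipad = ea 36 36.  K' ⊕ opad = 80 5c 5c.
Inner input = (K'⊕ipad) ∥ m = ea 36 36 ∥ 66.
Inner hash: sum = 234+54+54+102 = 444; mod 256 = 188 → bc.
Outer input = (K'⊕opad) ∥ inner = 80 5c 5c ∥ bc.
Outer hash (tag): sum = 128+92+92+188 = 500; mod 256 = 244 → f4.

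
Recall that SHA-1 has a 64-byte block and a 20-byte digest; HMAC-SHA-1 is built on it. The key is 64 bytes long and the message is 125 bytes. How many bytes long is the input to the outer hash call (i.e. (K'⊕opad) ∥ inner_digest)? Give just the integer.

84

Key is 64 ≤ 64 bytes, zero-padded: |K'| = 64.
Outer input = (K'⊕opad) ∥ H(inner) → 64 + 20 = 84 bytes.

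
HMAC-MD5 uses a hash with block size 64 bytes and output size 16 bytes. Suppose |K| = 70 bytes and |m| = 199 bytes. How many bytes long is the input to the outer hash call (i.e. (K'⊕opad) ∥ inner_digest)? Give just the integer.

80

Key is 70 > 64 bytes, so it is hashed to 16 bytes then zero-padded to 64: |K'| = 64.
Outer input = (K'⊕opad) ∥ H(inner) → 64 + 16 = 80 bytes.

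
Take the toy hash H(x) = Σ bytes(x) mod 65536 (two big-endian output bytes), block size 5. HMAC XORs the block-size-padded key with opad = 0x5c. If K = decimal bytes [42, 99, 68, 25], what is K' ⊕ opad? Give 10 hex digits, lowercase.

763f18455c

Key decimal bytes [42, 99, 68, 25] = 2a 63 44 19 is 4 bytes ≤ B = 5; zero-pad to 5 bytes: K' = 2a 63 44 19 00.
XOR each byte with 0x5c: 2a⊕5c=76, 63⊕5c=3f, 44⊕5c=18, 19⊕5c=45, 00⊕5c=5c.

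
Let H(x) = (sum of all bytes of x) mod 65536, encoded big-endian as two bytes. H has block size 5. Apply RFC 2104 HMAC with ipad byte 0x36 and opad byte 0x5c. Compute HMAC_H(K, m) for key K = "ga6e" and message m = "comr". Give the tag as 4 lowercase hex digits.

Key "ga6e" = 67 61 36 65 is 4 bytes ≤ B = 5; zero-pad to 5 bytes: K' = 67 61 36 65 00.
K' ⊕ ipad = 51 57 00 53 36.  K' ⊕ opad = 3b 3d 6a 39 5c.
Inner input = (K'⊕ipad) ∥ m = 51 57 00 53 36 ∥ 63 6f 6d 72.
Inner hash: sum = 81+87+0+83+54+99+111+109+114 = 738 → 02 e2.
Outer input = (K'⊕opad) ∥ inner = 3b 3d 6a 39 5c ∥ 02 e2.
Outer hash (tag): sum = 59+61+106+57+92+2+226 = 603 → 02 5b.

025b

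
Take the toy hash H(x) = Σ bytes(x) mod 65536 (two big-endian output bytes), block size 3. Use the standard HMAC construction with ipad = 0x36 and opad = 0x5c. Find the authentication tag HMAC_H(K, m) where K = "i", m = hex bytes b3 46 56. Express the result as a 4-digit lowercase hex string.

Key "i" = 69 is 1 byte ≤ B = 3; zero-pad to 3 bytes: K' = 69 00 00.
K' ⊕ ipad = 5f 36 36.  K' ⊕ opad = 35 5c 5c.
Inner input = (K'⊕ipad) ∥ m = 5f 36 36 ∥ b3 46 56.
Inner hash: sum = 95+54+54+179+70+86 = 538 → 02 1a.
Outer input = (K'⊕opad) ∥ inner = 35 5c 5c ∥ 02 1a.
Outer hash (tag): sum = 53+92+92+2+26 = 265 → 01 09.

0109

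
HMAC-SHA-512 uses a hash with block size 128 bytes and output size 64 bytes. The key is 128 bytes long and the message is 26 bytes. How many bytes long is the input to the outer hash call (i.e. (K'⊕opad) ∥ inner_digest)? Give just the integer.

192

Key is 128 ≤ 128 bytes, zero-padded: |K'| = 128.
Outer input = (K'⊕opad) ∥ H(inner) → 128 + 64 = 192 bytes.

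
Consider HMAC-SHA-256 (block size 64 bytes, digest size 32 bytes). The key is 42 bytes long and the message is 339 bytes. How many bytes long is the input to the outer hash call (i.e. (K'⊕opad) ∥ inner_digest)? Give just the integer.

96

Key is 42 ≤ 64 bytes, zero-padded: |K'| = 64.
Outer input = (K'⊕opad) ∥ H(inner) → 64 + 32 = 96 bytes.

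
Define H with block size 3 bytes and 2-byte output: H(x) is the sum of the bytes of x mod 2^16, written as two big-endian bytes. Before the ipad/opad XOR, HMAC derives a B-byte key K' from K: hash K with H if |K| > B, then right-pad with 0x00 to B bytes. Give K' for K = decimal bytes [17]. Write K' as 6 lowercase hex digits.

Key decimal bytes [17] = 11 is 1 byte ≤ B = 3; zero-pad to 3 bytes: K' = 11 00 00.

110000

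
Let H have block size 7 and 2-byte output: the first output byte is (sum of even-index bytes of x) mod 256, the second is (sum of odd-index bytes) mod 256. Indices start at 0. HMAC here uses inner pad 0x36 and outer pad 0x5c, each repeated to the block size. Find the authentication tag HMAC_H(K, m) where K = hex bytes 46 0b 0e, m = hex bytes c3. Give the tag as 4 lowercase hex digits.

Key hex bytes 46 0b 0e is 3 bytes ≤ B = 7; zero-pad to 7 bytes: K' = 46 0b 0e 00 00 00 00.
K' ⊕ ipad = 70 3d 38 36 36 36 36.  K' ⊕ opad = 1a 57 52 5c 5c 5c 5c.
Inner input = (K'⊕ipad) ∥ m = 70 3d 38 36 36 36 36 ∥ c3.
Inner hash: even-index sum = 276 mod 256 = 20; odd-index sum = 364 mod 256 = 108 → 14 6c.
Outer input = (K'⊕opad) ∥ inner = 1a 57 52 5c 5c 5c 5c ∥ 14 6c.
Outer hash (tag): even-index sum = 400 mod 256 = 144; odd-index sum = 291 mod 256 = 35 → 90 23.

9023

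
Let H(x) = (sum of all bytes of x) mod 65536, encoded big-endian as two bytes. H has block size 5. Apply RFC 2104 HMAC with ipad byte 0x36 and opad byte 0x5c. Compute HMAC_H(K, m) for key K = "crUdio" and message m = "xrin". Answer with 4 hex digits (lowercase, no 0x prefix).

Key "crUdio" = 63 72 55 64 69 6f is 6 bytes > B = 5, so hash it first: H(key) = 02 66, then zero-pad to 5 bytes: K' = 02 66 00 00 00.
K' ⊕ ipad = 34 50 36 36 36.  K' ⊕ opad = 5e 3a 5c 5c 5c.
Inner input = (K'⊕ipad) ∥ m = 34 50 36 36 36 ∥ 78 72 69 6e.
Inner hash: sum = 52+80+54+54+54+120+114+105+110 = 743 → 02 e7.
Outer input = (K'⊕opad) ∥ inner = 5e 3a 5c 5c 5c ∥ 02 e7.
Outer hash (tag): sum = 94+58+92+92+92+2+231 = 661 → 02 95.

0295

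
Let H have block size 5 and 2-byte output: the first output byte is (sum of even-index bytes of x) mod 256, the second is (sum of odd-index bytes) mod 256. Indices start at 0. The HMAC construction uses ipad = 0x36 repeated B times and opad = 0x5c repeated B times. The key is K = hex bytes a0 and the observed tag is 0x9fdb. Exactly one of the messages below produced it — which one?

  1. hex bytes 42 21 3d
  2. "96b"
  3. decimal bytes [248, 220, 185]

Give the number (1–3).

Key hex bytes a0 is 1 byte ≤ B = 5; zero-pad to 5 bytes: K' = a0 00 00 00 00.
K' ⊕ ipad = 96 36 36 36 36; K' ⊕ opad = fc 5c 5c 5c 5c.
m1: inner = H(96 36 36 36 36 42 21 3d) = 23 eb; tag = H(fc 5c 5c 5c 5c 23 eb) = 9fdb ← matches
m2: inner = H(96 36 36 36 36 39 36 62) = 38 07; tag = H(fc 5c 5c 5c 5c 38 07) = bbf0
m3: inner = H(96 36 36 36 36 f8 dc b9) = de 1d; tag = H(fc 5c 5c 5c 5c de 1d) = d196

1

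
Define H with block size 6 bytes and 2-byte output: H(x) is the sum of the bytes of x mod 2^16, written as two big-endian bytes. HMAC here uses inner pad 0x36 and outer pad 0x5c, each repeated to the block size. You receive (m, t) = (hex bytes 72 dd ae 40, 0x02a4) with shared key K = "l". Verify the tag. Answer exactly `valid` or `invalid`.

Key "l" = 6c is 1 byte ≤ B = 6; zero-pad to 6 bytes: K' = 6c 00 00 00 00 00.
K' ⊕ ipad = 5a 36 36 36 36 36; K' ⊕ opad = 30 5c 5c 5c 5c 5c.
Inner hash: sum = 90+54+54+54+54+54+114+221+174+64 = 933 → 03 a5.
Outer hash (recomputed tag): sum = 48+92+92+92+92+92+3+165 = 676 → 02 a4.
Recomputed tag = 02a4; claimed = 02a4 → match.

valid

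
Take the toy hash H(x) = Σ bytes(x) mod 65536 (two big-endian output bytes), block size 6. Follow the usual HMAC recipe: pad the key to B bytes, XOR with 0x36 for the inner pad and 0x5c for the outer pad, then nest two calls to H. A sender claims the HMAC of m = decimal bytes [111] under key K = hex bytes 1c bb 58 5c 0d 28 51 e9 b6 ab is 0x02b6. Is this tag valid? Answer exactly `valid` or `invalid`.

Key hex bytes 1c bb 58 5c 0d 28 51 e9 b6 ab is 10 bytes > B = 6, so hash it first: H(key) = 04 5b, then zero-pad to 6 bytes: K' = 04 5b 00 00 00 00.
K' ⊕ ipad = 32 6d 36 36 36 36; K' ⊕ opad = 58 07 5c 5c 5c 5c.
Inner hash: sum = 50+109+54+54+54+54+111 = 486 → 01 e6.
Outer hash (recomputed tag): sum = 88+7+92+92+92+92+1+230 = 694 → 02 b6.
Recomputed tag = 02b6; claimed = 02b6 → match.

valid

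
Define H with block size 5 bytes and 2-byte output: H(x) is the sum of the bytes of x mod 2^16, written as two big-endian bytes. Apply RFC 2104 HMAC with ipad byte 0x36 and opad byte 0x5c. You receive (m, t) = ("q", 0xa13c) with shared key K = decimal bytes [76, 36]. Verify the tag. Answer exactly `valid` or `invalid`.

Key decimal bytes [76, 36] = 4c 24 is 2 bytes ≤ B = 5; zero-pad to 5 bytes: K' = 4c 24 00 00 00.
K' ⊕ ipad = 7a 12 36 36 36; K' ⊕ opad = 10 78 5c 5c 5c.
Inner hash: sum = 122+18+54+54+54+113 = 415 → 01 9f.
Outer hash (recomputed tag): sum = 16+120+92+92+92+1+159 = 572 → 02 3c.
Recomputed tag = 023c; claimed = a13c → mismatch.

invalid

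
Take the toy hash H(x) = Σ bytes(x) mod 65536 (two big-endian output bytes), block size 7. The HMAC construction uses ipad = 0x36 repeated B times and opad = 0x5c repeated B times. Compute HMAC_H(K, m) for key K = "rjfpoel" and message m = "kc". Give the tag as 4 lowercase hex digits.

0173

Key "rjfpoel" = 72 6a 66 70 6f 65 6c is exactly B = 7 bytes: K' = 72 6a 66 70 6f 65 6c.
K' ⊕ ipad = 44 5c 50 46 59 53 5a.  K' ⊕ opad = 2e 36 3a 2c 33 39 30.
Inner input = (K'⊕ipad) ∥ m = 44 5c 50 46 59 53 5a ∥ 6b 63.
Inner hash: sum = 68+92+80+70+89+83+90+107+99 = 778 → 03 0a.
Outer input = (K'⊕opad) ∥ inner = 2e 36 3a 2c 33 39 30 ∥ 03 0a.
Outer hash (tag): sum = 46+54+58+44+51+57+48+3+10 = 371 → 01 73.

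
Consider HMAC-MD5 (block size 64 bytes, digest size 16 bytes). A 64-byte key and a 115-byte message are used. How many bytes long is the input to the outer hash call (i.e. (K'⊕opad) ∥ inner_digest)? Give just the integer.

Key is 64 ≤ 64 bytes, zero-padded: |K'| = 64.
Outer input = (K'⊕opad) ∥ H(inner) → 64 + 16 = 80 bytes.

80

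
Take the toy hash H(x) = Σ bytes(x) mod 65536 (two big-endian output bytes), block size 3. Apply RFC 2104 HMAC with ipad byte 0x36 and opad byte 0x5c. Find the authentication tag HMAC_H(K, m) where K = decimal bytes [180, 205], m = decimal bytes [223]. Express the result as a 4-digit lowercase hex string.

Key decimal bytes [180, 205] = b4 cd is 2 bytes ≤ B = 3; zero-pad to 3 bytes: K' = b4 cd 00.
K' ⊕ ipad = 82 fb 36.  K' ⊕ opad = e8 91 5c.
Inner input = (K'⊕ipad) ∥ m = 82 fb 36 ∥ df.
Inner hash: sum = 130+251+54+223 = 658 → 02 92.
Outer input = (K'⊕opad) ∥ inner = e8 91 5c ∥ 02 92.
Outer hash (tag): sum = 232+145+92+2+146 = 617 → 02 69.

0269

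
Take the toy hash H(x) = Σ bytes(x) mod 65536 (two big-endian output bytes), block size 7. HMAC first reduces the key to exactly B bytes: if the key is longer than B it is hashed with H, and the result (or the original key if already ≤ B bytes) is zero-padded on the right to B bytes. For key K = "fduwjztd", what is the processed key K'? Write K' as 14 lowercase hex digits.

03720000000000

|K| = 8 > B = 7, so first hash the key.
H(K): sum = 102+100+117+119+106+122+116+100 = 882 → 03 72.
Zero-pad H(K) = 03 72 to 7 bytes: K' = 03 72 00 00 00 00 00.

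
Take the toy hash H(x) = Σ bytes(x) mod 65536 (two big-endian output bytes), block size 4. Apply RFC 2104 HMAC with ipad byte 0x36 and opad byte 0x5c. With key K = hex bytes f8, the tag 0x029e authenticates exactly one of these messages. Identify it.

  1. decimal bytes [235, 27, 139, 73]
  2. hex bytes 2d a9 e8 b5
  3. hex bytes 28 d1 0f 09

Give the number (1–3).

2

Key hex bytes f8 is 1 byte ≤ B = 4; zero-pad to 4 bytes: K' = f8 00 00 00.
K' ⊕ ipad = ce 36 36 36; K' ⊕ opad = a4 5c 5c 5c.
m1: inner = H(ce 36 36 36 eb 1b 8b 49) = 03 4a; tag = H(a4 5c 5c 5c 03 4a) = 0205
m2: inner = H(ce 36 36 36 2d a9 e8 b5) = 03 e3; tag = H(a4 5c 5c 5c 03 e3) = 029e ← matches
m3: inner = H(ce 36 36 36 28 d1 0f 09) = 02 81; tag = H(a4 5c 5c 5c 02 81) = 023b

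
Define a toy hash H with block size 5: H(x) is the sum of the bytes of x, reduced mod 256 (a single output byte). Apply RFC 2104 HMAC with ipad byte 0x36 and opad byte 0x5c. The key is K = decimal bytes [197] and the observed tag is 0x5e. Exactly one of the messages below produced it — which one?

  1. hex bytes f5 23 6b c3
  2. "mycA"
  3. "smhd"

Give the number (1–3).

Key decimal bytes [197] = c5 is 1 byte ≤ B = 5; zero-pad to 5 bytes: K' = c5 00 00 00 00.
K' ⊕ ipad = f3 36 36 36 36; K' ⊕ opad = 99 5c 5c 5c 5c.
m1: inner = H(f3 36 36 36 36 f5 23 6b c3) = 11; tag = H(99 5c 5c 5c 5c 11) = 1a
m2: inner = H(f3 36 36 36 36 6d 79 63 41) = 55; tag = H(99 5c 5c 5c 5c 55) = 5e ← matches
m3: inner = H(f3 36 36 36 36 73 6d 68 64) = 77; tag = H(99 5c 5c 5c 5c 77) = 80

2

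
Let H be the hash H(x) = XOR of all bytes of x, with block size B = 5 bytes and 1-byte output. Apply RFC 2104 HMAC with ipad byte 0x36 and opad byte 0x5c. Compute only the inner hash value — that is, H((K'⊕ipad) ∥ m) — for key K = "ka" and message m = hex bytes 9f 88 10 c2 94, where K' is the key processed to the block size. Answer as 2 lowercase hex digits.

Key "ka" = 6b 61 is 2 bytes ≤ B = 5; zero-pad to 5 bytes: K' = 6b 61 00 00 00.
K' ⊕ ipad = 5d 57 36 36 36.
Inner input = 5d 57 36 36 36 ∥ 9f 88 10 c2 94.
Inner hash: XOR 5d⊕57⊕36⊕36⊕36⊕9f⊕88⊕10⊕c2⊕94 = 6d.

6d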